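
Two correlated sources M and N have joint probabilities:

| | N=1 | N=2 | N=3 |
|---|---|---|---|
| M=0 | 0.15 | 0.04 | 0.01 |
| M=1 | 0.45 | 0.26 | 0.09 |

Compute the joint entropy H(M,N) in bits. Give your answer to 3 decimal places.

1.999 bits

H(M,N) = −Σ p(x,y)·log₂ p(x,y) over all 6 cells.
  cell (0,1): −0.15·log₂0.15 = 0.4105
  cell (0,2): −0.04·log₂0.04 = 0.1858
  cell (0,3): −0.01·log₂0.01 = 0.0664
  cell (1,1): −0.45·log₂0.45 = 0.5184
  cell (1,2): −0.26·log₂0.26 = 0.5053
  cell (1,3): −0.09·log₂0.09 = 0.3127
Sum = 1.999 bits.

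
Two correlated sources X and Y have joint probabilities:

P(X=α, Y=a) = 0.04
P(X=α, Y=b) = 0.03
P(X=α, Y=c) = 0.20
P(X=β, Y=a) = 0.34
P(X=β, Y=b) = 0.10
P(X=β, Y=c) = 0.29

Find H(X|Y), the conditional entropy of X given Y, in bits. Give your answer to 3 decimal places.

0.764 bits

Marginals: p(X) = (0.2700, 0.7300), p(Y) = (0.3800, 0.1300, 0.4900).
H(X|Y) = Σ p(Y) · H(X|Y=·).
  Y=a: p=0.3800, H(X|Y=a) = 0.4855
  Y=b: p=0.1300, H(X|Y=b) = 0.7793
  Y=c: p=0.4900, H(X|Y=c) = 0.9755
Weighted sum = 0.764 bits.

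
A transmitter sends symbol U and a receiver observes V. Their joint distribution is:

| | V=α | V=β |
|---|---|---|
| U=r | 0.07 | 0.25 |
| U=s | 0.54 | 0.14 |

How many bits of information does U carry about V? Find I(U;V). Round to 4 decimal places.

Marginals: p(U) = (0.3200, 0.6800), p(V) = (0.6100, 0.3900).
I(U;V) = H(U) + H(V) − H(U,V).
H(U) = 0.9044, H(V) = 0.9648, H(U,V) = 1.6457.
I(U;V) = 0.9044 + 0.9648 − 1.6457 = 0.2235 bits.

0.2235 bits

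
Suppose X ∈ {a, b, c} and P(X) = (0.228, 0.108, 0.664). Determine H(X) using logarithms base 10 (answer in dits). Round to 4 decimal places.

H(X) = −Σ p·log₁₀ p.
  −(0.228)·log₁₀(0.228) = 0.14639
  −(0.108)·log₁₀(0.108) = 0.10439
  −(0.664)·log₁₀(0.664) = 0.11808
Sum: 0.14639 + 0.10439 + 0.11808 = 0.3689 dits.

0.3689 dits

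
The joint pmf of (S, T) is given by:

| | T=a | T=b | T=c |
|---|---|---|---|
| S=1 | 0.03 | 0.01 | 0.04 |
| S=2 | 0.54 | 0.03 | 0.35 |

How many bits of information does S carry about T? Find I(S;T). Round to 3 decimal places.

0.014 bits

Marginals: p(S) = (0.0800, 0.9200), p(T) = (0.5700, 0.0400, 0.3900).
I(S;T) = H(S) + H(T) − H(S,T).
H(S) = 0.4022, H(T) = 1.1778, H(S,T) = 1.5659.
I(S;T) = 0.4022 + 1.1778 − 1.5659 = 0.014 bits.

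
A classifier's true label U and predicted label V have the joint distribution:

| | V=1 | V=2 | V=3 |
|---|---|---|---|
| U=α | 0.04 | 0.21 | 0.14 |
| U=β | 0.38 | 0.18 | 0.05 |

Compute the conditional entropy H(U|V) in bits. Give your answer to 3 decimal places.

0.737 bits

Chain rule: H(U|V) = H(U,V) − H(V).
Marginals: p(U) = (0.3900, 0.6100), p(V) = (0.4200, 0.3900, 0.1900).
H(U,V) = 2.2475 bits; H(V) = 1.5107 bits.
H(U|V) = 2.2475 − 1.5107 = 0.737 bits.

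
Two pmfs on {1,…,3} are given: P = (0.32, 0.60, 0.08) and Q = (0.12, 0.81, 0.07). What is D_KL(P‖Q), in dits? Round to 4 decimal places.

0.0627 dits

D(P‖Q) = Σ p·log₁₀(p/q).
  0.32·log₁₀(0.32/0.12) = 0.13631
  0.60·log₁₀(0.60/0.81) = -0.07820
  0.08·log₁₀(0.08/0.07) = 0.00464
D(P‖Q) = 0.0627 dits.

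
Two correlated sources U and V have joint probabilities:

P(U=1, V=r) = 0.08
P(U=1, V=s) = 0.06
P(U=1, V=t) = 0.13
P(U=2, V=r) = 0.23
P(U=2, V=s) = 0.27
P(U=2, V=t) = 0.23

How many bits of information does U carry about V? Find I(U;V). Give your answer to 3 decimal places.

0.021 bits

Marginals: p(U) = (0.2700, 0.7300), p(V) = (0.3100, 0.3300, 0.3600).
I(U;V) = Σ p(x,y)·log₂[p(x,y)/(p(x)p(y))].
  (1,r): 0.08·log₂(0.9558) = -0.0052
  (1,s): 0.06·log₂(0.6734) = -0.0342
  (1,t): 0.13·log₂(1.3374) = 0.0545
  (2,r): 0.23·log₂(1.0163) = 0.0054
  (2,s): 0.27·log₂(1.1208) = 0.0444
  (2,t): 0.23·log₂(0.8752) = -0.0442
Sum = 0.021 bits.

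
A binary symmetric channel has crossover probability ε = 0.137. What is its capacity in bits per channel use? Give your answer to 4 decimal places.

Binary symmetric channel: C = 1 − h₂(ε) where h₂ is the binary entropy function.
h₂(0.137) = −0.137·log₂0.137 − 0.863·log₂0.863 = 0.5763.
C = 1 − 0.5763 = 0.4237 bits per channel use.

0.4237 bits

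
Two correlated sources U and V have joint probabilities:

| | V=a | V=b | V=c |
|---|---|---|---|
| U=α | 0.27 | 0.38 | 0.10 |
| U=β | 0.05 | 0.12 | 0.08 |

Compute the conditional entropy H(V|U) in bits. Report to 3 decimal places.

Chain rule: H(V|U) = H(U,V) − H(U).
Marginals: p(U) = (0.7500, 0.2500), p(V) = (0.3200, 0.5000, 0.1800).
H(U,V) = 2.2473 bits; H(U) = 0.8113 bits.
H(V|U) = 2.2473 − 0.8113 = 1.436 bits.

1.436 bits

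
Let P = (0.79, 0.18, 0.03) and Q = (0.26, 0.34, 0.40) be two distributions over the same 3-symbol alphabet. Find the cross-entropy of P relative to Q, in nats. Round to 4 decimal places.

1.2859 nats

H(P,Q) = −Σ p·ln q.
  −0.79·ln(0.26) = 1.06419
  −0.18·ln(0.34) = 0.19419
  −0.03·ln(0.40) = 0.02749
H(P,Q) = 1.2859 nats.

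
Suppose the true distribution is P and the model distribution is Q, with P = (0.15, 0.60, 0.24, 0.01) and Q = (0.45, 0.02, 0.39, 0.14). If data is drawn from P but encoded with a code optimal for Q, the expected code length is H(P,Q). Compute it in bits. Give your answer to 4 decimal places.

3.9135 bits

H(P,Q) = −Σ p·log₂ q.
  −0.15·log₂(0.45) = 0.17280
  −0.60·log₂(0.02) = 3.38631
  −0.24·log₂(0.39) = 0.32603
  −0.01·log₂(0.14) = 0.02837
H(P,Q) = 3.9135 bits.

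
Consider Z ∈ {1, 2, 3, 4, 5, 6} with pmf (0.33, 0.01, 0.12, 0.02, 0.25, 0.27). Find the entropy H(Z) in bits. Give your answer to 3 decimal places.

H(Z) = −Σ p·log₂ p.
  −(0.33)·log₂(0.33) = 0.5278
  −(0.01)·log₂(0.01) = 0.0664
  −(0.12)·log₂(0.12) = 0.3671
  −(0.02)·log₂(0.02) = 0.1129
  −(0.25)·log₂(0.25) = 0.5000
  −(0.27)·log₂(0.27) = 0.5100
Sum: 0.5278 + 0.0664 + 0.3671 + 0.1129 + 0.5000 + 0.5100 = 2.084 bits.

2.084 bits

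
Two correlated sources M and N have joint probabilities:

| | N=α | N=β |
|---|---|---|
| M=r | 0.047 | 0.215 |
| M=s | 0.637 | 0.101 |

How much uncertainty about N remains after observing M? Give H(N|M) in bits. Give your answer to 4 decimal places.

Chain rule: H(N|M) = H(M,N) − H(M).
Marginals: p(M) = (0.2620, 0.7380), p(N) = (0.6840, 0.3160).
H(M,N) = 1.4326 bits; H(M) = 0.8297 bits.
H(N|M) = 1.4326 − 0.8297 = 0.6029 bits.

0.6029 bits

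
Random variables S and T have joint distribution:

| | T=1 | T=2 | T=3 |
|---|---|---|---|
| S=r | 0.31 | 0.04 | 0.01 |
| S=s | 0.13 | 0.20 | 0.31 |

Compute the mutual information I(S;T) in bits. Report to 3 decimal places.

Marginals: p(S) = (0.3600, 0.6400), p(T) = (0.4400, 0.2400, 0.3200).
I(S;T) = Σ p(x,y)·log₂[p(x,y)/(p(x)p(y))].
  (r,1): 0.31·log₂(1.9571) = 0.3003
  (r,2): 0.04·log₂(0.4630) = -0.0444
  (r,3): 0.01·log₂(0.0868) = -0.0353
  (s,1): 0.13·log₂(0.4616) = -0.1450
  (s,2): 0.20·log₂(1.3021) = 0.0762
  (s,3): 0.31·log₂(1.5137) = 0.1854
Sum = 0.337 bits.

0.337 bits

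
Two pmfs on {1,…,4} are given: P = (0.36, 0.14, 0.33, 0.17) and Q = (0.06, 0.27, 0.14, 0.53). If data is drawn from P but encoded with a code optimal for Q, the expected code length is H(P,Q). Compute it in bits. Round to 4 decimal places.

H(P,Q) = −Σ p·log₂ q.
  −0.36·log₂(0.06) = 1.46120
  −0.14·log₂(0.27) = 0.26446
  −0.33·log₂(0.14) = 0.93605
  −0.17·log₂(0.53) = 0.15571
H(P,Q) = 2.8174 bits.

2.8174 bits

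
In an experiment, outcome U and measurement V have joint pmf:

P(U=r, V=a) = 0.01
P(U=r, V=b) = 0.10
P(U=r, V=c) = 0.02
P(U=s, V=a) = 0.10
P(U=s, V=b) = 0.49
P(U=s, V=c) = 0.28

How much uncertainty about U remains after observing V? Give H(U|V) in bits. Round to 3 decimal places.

0.542 bits

Chain rule: H(U|V) = H(U,V) − H(V).
Marginals: p(U) = (0.1300, 0.8700), p(V) = (0.1100, 0.5900, 0.3000).
H(U,V) = 1.8622 bits; H(V) = 1.3205 bits.
H(U|V) = 1.8622 − 1.3205 = 0.542 bits.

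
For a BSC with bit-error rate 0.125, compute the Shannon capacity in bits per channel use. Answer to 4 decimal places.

Binary symmetric channel: C = 1 − h₂(ε) where h₂ is the binary entropy function.
h₂(0.125) = −0.125·log₂0.125 − 0.875·log₂0.875 = 0.5436.
C = 1 − 0.5436 = 0.4564 bits per channel use.

0.4564 bits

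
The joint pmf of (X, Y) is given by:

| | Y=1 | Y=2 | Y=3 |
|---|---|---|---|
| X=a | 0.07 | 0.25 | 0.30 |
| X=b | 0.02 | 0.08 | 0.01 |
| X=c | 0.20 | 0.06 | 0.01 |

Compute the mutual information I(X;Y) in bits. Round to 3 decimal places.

Marginals: p(X) = (0.6200, 0.1100, 0.2700), p(Y) = (0.2900, 0.3900, 0.3200).
I(X;Y) = Σ p(x,y)·log₂[p(x,y)/(p(x)p(y))].
  (a,1): 0.07·log₂(0.3893) = -0.0953
  (a,2): 0.25·log₂(1.0339) = 0.0120
  (a,3): 0.30·log₂(1.5121) = 0.1790
  (b,1): 0.02·log₂(0.6270) = -0.0135
  (b,2): 0.08·log₂(1.8648) = 0.0719
  (b,3): 0.01·log₂(0.2841) = -0.0182
  (c,1): 0.20·log₂(2.5543) = 0.2706
  (c,2): 0.06·log₂(0.5698) = -0.0487
  (c,3): 0.01·log₂(0.1157) = -0.0311
Sum = 0.327 bits.

0.327 bits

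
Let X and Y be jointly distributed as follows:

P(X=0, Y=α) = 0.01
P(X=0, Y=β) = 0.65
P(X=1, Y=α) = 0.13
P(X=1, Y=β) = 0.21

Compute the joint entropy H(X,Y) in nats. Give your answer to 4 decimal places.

0.9190 nats

H(X,Y) = −Σ p(x,y)·ln p(x,y) over all 4 cells.
  cell (0,α): −0.01·ln0.01 = 0.04605
  cell (0,β): −0.65·ln0.65 = 0.28001
  cell (1,α): −0.13·ln0.13 = 0.26523
  cell (1,β): −0.21·ln0.21 = 0.32774
Sum = 0.9190 nats.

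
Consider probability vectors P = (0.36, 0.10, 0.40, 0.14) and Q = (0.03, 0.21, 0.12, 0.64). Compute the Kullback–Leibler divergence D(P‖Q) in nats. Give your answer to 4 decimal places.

1.0892 nats

D(P‖Q) = Σ p·ln(p/q).
  0.36·ln(0.36/0.03) = 0.89457
  0.10·ln(0.10/0.21) = -0.07419
  0.40·ln(0.40/0.12) = 0.48159
  0.14·ln(0.14/0.64) = -0.21278
D(P‖Q) = 1.0892 nats.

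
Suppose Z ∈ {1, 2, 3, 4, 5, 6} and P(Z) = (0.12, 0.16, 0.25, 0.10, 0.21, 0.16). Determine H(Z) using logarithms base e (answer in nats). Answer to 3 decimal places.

H(Z) = −Σ p·ln p.
  −(0.12)·ln(0.12) = 0.2544
  −(0.16)·ln(0.16) = 0.2932
  −(0.25)·ln(0.25) = 0.3466
  −(0.10)·ln(0.10) = 0.2303
  −(0.21)·ln(0.21) = 0.3277
  −(0.16)·ln(0.16) = 0.2932
Sum: 0.2544 + 0.2932 + 0.3466 + 0.2303 + 0.3277 + 0.2932 = 1.745 nats.

1.745 nats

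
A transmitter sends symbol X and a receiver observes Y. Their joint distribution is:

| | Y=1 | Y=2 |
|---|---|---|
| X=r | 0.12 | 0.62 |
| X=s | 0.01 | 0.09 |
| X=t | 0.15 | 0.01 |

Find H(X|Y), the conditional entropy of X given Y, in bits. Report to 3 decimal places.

Marginals: p(X) = (0.7400, 0.1000, 0.1600), p(Y) = (0.2800, 0.7200).
H(X|Y) = Σ p(Y) · H(X|Y=·).
  Y=1: p=0.2800, H(X|Y=1) = 1.1780
  Y=2: p=0.7200, H(X|Y=2) = 0.6465
Weighted sum = 0.795 bits.

0.795 bits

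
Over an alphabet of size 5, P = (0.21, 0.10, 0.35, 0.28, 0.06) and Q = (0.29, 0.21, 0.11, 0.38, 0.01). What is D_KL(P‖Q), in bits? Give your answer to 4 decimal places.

0.4114 bits

D(P‖Q) = Σ p·log₂(p/q).
  0.21·log₂(0.21/0.29) = -0.09779
  0.10·log₂(0.10/0.21) = -0.10704
  0.35·log₂(0.35/0.11) = 0.58445
  0.28·log₂(0.28/0.38) = -0.12336
  0.06·log₂(0.06/0.01) = 0.15510
D(P‖Q) = 0.4114 bits.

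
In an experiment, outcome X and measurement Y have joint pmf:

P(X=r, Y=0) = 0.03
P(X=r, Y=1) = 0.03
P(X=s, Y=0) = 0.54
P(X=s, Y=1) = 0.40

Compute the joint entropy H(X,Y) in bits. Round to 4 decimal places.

1.3123 bits

H(X,Y) = −Σ p(x,y)·log₂ p(x,y) over all 4 cells.
  cell (r,0): −0.03·log₂0.03 = 0.15177
  cell (r,1): −0.03·log₂0.03 = 0.15177
  cell (s,0): −0.54·log₂0.54 = 0.48004
  cell (s,1): −0.40·log₂0.40 = 0.52877
Sum = 1.3123 bits.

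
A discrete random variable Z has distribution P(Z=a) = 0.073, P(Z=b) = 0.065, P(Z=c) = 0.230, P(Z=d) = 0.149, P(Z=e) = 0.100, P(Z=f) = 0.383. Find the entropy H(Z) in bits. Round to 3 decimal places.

H(Z) = −Σ p·log₂ p.
  −(0.073)·log₂(0.073) = 0.2756
  −(0.065)·log₂(0.065) = 0.2563
  −(0.230)·log₂(0.230) = 0.4877
  −(0.149)·log₂(0.149) = 0.4092
  −(0.100)·log₂(0.100) = 0.3322
  −(0.383)·log₂(0.383) = 0.5303
Sum: 0.2756 + 0.2563 + 0.4877 + 0.4092 + 0.3322 + 0.5303 = 2.291 bits.

2.291 bits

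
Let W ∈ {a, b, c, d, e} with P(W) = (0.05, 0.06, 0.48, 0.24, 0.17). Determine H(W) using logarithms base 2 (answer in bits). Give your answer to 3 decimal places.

1.897 bits

H(W) = −Σ p·log₂ p.
  −(0.05)·log₂(0.05) = 0.2161
  −(0.06)·log₂(0.06) = 0.2435
  −(0.48)·log₂(0.48) = 0.5083
  −(0.24)·log₂(0.24) = 0.4941
  −(0.17)·log₂(0.17) = 0.4346
Sum: 0.2161 + 0.2435 + 0.5083 + 0.4941 + 0.4346 = 1.897 bits.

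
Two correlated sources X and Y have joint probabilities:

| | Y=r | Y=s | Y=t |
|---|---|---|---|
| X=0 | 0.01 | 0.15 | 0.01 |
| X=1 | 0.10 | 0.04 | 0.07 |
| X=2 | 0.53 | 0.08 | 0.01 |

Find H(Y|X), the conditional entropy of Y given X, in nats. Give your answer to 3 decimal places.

0.581 nats

Marginals: p(X) = (0.1700, 0.2100, 0.6200), p(Y) = (0.6400, 0.2700, 0.0900).
H(Y|X) = Σ p(X) · H(Y|X=·).
  X=0: p=0.1700, H(Y|X=0) = 0.4438
  X=1: p=0.2100, H(Y|X=1) = 1.0354
  X=2: p=0.6200, H(Y|X=2) = 0.4649
Weighted sum = 0.581 nats.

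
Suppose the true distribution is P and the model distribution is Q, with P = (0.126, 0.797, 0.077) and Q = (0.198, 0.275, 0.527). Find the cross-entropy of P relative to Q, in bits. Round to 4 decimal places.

1.8500 bits

H(P,Q) = −Σ p·log₂ q.
  −0.126·log₂(0.198) = 0.29439
  −0.797·log₂(0.275) = 1.48441
  −0.077·log₂(0.527) = 0.07116
H(P,Q) = 1.8500 bits.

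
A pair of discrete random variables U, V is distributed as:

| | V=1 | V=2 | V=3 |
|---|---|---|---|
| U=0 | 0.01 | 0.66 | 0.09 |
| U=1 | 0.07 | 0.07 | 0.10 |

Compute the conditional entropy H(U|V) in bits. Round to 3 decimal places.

0.566 bits

Marginals: p(U) = (0.7600, 0.2400), p(V) = (0.0800, 0.7300, 0.1900).
H(U|V) = Σ p(V) · H(U|V=·).
  V=1: p=0.0800, H(U|V=1) = 0.5436
  V=2: p=0.7300, H(U|V=2) = 0.4558
  V=3: p=0.1900, H(U|V=3) = 0.9980
Weighted sum = 0.566 bits.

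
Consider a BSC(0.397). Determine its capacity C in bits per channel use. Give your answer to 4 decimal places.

Binary symmetric channel: C = 1 − h₂(ε) where h₂ is the binary entropy function.
h₂(0.397) = −0.397·log₂0.397 − 0.603·log₂0.603 = 0.9692.
C = 1 − 0.9692 = 0.0308 bits per channel use.

0.0308 bits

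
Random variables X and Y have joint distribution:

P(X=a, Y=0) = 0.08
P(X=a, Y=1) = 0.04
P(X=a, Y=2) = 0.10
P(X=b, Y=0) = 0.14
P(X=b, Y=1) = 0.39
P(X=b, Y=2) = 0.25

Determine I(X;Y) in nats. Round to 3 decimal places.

Marginals: p(X) = (0.2200, 0.7800), p(Y) = (0.2200, 0.4300, 0.3500).
I(X;Y) = Σ p(x,y)·ln[p(x,y)/(p(x)p(y))].
  (a,0): 0.08·ln(1.6529) = 0.0402
  (a,1): 0.04·ln(0.4228) = -0.0344
  (a,2): 0.10·ln(1.2987) = 0.0261
  (b,0): 0.14·ln(0.8159) = -0.0285
  (b,1): 0.39·ln(1.1628) = 0.0588
  (b,2): 0.25·ln(0.9158) = -0.0220
Sum = 0.040 nats.

0.040 nats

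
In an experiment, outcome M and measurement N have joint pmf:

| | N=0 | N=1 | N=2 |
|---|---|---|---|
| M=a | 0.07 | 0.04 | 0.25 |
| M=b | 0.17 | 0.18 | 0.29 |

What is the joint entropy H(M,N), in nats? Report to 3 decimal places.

H(M,N) = −Σ p(x,y)·ln p(x,y) over all 6 cells.
  cell (a,0): −0.07·ln0.07 = 0.1861
  cell (a,1): −0.04·ln0.04 = 0.1288
  cell (a,2): −0.25·ln0.25 = 0.3466
  cell (b,0): −0.17·ln0.17 = 0.3012
  cell (b,1): −0.18·ln0.18 = 0.3087
  cell (b,2): −0.29·ln0.29 = 0.3590
Sum = 1.630 nats.

1.630 nats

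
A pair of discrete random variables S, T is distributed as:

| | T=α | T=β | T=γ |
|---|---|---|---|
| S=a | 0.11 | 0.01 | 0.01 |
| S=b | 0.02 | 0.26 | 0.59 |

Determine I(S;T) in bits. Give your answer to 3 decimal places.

0.342 bits

Marginals: p(S) = (0.1300, 0.8700), p(T) = (0.1300, 0.2700, 0.6000).
I(S;T) = H(S) + H(T) − H(S,T).
H(S) = 0.5574, H(T) = 1.3348, H(S,T) = 1.5504.
I(S;T) = 0.5574 + 1.3348 − 1.5504 = 0.342 bits.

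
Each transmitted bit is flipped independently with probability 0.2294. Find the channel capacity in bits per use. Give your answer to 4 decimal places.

0.2230 bits

Binary symmetric channel: C = 1 − h₂(ε) where h₂ is the binary entropy function.
h₂(0.2294) = −0.2294·log₂0.2294 − 0.7706·log₂0.7706 = 0.7770.
C = 1 − 0.7770 = 0.2230 bits per channel use.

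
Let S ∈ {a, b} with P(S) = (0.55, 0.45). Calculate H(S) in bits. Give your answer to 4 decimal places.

0.9928 bits

H(S) = −Σ p·log₂ p.
  −(0.55)·log₂(0.55) = 0.47437
  −(0.45)·log₂(0.45) = 0.51840
Sum: 0.47437 + 0.51840 = 0.9928 bits.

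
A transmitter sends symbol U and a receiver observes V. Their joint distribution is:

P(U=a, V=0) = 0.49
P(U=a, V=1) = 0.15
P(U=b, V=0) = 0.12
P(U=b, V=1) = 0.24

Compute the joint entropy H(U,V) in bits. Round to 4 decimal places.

H(U,V) = −Σ p(x,y)·log₂ p(x,y) over all 4 cells.
  cell (a,0): −0.49·log₂0.49 = 0.50428
  cell (a,1): −0.15·log₂0.15 = 0.41054
  cell (b,0): −0.12·log₂0.12 = 0.36707
  cell (b,1): −0.24·log₂0.24 = 0.49413
Sum = 1.7760 bits.

1.7760 bits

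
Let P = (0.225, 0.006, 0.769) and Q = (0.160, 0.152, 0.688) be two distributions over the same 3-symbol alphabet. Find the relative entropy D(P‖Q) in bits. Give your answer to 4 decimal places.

0.2062 bits

D(P‖Q) = Σ p·log₂(p/q).
  0.225·log₂(0.225/0.160) = 0.11067
  0.006·log₂(0.006/0.152) = -0.02798
  0.769·log₂(0.769/0.688) = 0.12348
D(P‖Q) = 0.2062 bits.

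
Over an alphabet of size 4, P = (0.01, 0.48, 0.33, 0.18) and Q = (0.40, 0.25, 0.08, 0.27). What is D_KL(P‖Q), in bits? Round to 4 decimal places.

D(P‖Q) = Σ p·log₂(p/q).
  0.01·log₂(0.01/0.40) = -0.05322
  0.48·log₂(0.48/0.25) = 0.45173
  0.33·log₂(0.33/0.08) = 0.67465
  0.18·log₂(0.18/0.27) = -0.10529
D(P‖Q) = 0.9679 bits.

0.9679 bits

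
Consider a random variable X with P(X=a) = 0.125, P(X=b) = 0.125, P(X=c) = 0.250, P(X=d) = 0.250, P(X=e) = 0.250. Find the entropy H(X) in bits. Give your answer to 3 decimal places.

H(X) = −Σ p·log₂ p.
  −(0.125)·log₂(0.125) = 0.3750
  −(0.125)·log₂(0.125) = 0.3750
  −(0.250)·log₂(0.250) = 0.5000
  −(0.250)·log₂(0.250) = 0.5000
  −(0.250)·log₂(0.250) = 0.5000
Sum: 0.3750 + 0.3750 + 0.5000 + 0.5000 + 0.5000 = 2.250 bits.

2.250 bits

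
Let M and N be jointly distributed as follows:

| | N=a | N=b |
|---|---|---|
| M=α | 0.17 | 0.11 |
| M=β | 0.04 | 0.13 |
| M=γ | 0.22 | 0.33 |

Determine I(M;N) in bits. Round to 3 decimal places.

0.047 bits

Marginals: p(M) = (0.2800, 0.1700, 0.5500), p(N) = (0.4300, 0.5700).
I(M;N) = Σ p(x,y)·log₂[p(x,y)/(p(x)p(y))].
  (α,a): 0.17·log₂(1.4120) = 0.0846
  (α,b): 0.11·log₂(0.6892) = -0.0591
  (β,a): 0.04·log₂(0.5472) = -0.0348
  (β,b): 0.13·log₂(1.3416) = 0.0551
  (γ,a): 0.22·log₂(0.9302) = -0.0230
  (γ,b): 0.33·log₂(1.0526) = 0.0244
Sum = 0.047 bits.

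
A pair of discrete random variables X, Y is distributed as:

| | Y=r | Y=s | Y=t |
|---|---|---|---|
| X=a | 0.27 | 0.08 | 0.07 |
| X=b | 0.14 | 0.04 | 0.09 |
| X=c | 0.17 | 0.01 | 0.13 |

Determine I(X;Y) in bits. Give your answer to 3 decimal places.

Marginals: p(X) = (0.4200, 0.2700, 0.3100), p(Y) = (0.5800, 0.1300, 0.2900).
I(X;Y) = Σ p(x,y)·log₂[p(x,y)/(p(x)p(y))].
  (a,r): 0.27·log₂(1.1084) = 0.0401
  (a,s): 0.08·log₂(1.4652) = 0.0441
  (a,t): 0.07·log₂(0.5747) = -0.0559
  (b,r): 0.14·log₂(0.8940) = -0.0226
  (b,s): 0.04·log₂(1.1396) = 0.0075
  (b,t): 0.09·log₂(1.1494) = 0.0181
  (c,r): 0.17·log₂(0.9455) = -0.0137
  (c,s): 0.01·log₂(0.2481) = -0.0201
  (c,t): 0.13·log₂(1.4461) = 0.0692
Sum = 0.067 bits.

0.067 bits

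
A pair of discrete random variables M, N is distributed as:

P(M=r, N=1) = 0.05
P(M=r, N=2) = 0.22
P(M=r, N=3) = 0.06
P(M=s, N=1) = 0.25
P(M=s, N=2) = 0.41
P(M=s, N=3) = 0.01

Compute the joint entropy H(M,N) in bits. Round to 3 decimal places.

2.034 bits

H(M,N) = −Σ p(x,y)·log₂ p(x,y) over all 6 cells.
  cell (r,1): −0.05·log₂0.05 = 0.2161
  cell (r,2): −0.22·log₂0.22 = 0.4806
  cell (r,3): −0.06·log₂0.06 = 0.2435
  cell (s,1): −0.25·log₂0.25 = 0.5000
  cell (s,2): −0.41·log₂0.41 = 0.5274
  cell (s,3): −0.01·log₂0.01 = 0.0664
Sum = 2.034 bits.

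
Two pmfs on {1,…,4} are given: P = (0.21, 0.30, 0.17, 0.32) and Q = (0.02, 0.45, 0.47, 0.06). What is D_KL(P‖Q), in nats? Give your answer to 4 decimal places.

D(P‖Q) = Σ p·ln(p/q).
  0.21·ln(0.21/0.02) = 0.49379
  0.30·ln(0.30/0.45) = -0.12164
  0.17·ln(0.17/0.47) = -0.17288
  0.32·ln(0.32/0.06) = 0.53567
D(P‖Q) = 0.7349 nats.

0.7349 nats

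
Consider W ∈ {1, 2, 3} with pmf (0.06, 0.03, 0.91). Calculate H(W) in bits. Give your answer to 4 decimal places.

H(W) = −Σ p·log₂ p.
  −(0.06)·log₂(0.06) = 0.24353
  −(0.03)·log₂(0.03) = 0.15177
  −(0.91)·log₂(0.91) = 0.12382
Sum: 0.24353 + 0.15177 + 0.12382 = 0.5191 bits.

0.5191 bits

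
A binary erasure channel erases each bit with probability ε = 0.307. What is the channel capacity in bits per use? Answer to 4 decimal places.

0.6930 bits

Binary erasure channel: capacity C = 1 − ε.
C = 1 − 0.307 = 0.6930 bits per channel use.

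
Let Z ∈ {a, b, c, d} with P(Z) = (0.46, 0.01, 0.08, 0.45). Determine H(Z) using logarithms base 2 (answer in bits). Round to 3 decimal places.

1.392 bits

H(Z) = −Σ p·log₂ p.
  −(0.46)·log₂(0.46) = 0.5153
  −(0.01)·log₂(0.01) = 0.0664
  −(0.08)·log₂(0.08) = 0.2915
  −(0.45)·log₂(0.45) = 0.5184
Sum: 0.5153 + 0.0664 + 0.2915 + 0.5184 = 1.392 bits.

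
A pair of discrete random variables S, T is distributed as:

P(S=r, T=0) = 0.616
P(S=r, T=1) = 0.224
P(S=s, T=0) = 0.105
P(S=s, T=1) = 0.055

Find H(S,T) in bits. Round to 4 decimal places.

1.4856 bits

H(S,T) = −Σ p(x,y)·log₂ p(x,y) over all 4 cells.
  cell (r,0): −0.616·log₂0.616 = 0.43058
  cell (r,1): −0.224·log₂0.224 = 0.48349
  cell (s,0): −0.105·log₂0.105 = 0.34141
  cell (s,1): −0.055·log₂0.055 = 0.23014
Sum = 1.4856 bits.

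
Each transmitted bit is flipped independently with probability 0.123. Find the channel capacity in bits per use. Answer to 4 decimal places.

Binary symmetric channel: C = 1 − h₂(ε) where h₂ is the binary entropy function.
h₂(0.123) = −0.123·log₂0.123 − 0.877·log₂0.877 = 0.5379.
C = 1 − 0.5379 = 0.4621 bits per channel use.

0.4621 bits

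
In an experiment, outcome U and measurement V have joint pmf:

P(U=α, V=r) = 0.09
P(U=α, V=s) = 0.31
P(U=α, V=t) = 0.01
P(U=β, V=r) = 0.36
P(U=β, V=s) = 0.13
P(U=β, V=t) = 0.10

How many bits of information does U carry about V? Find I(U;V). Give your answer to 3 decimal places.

0.218 bits

Marginals: p(U) = (0.4100, 0.5900), p(V) = (0.4500, 0.4400, 0.1100).
I(U;V) = H(U) + H(V) − H(U,V).
H(U) = 0.9765, H(V) = 1.3898, H(U,V) = 2.1483.
I(U;V) = 0.9765 + 1.3898 − 2.1483 = 0.218 bits.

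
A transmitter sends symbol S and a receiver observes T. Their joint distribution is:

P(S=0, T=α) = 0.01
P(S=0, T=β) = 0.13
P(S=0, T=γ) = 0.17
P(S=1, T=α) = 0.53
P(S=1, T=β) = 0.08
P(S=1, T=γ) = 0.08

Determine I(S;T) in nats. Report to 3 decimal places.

Marginals: p(S) = (0.3100, 0.6900), p(T) = (0.5400, 0.2100, 0.2500).
I(S;T) = Σ p(x,y)·ln[p(x,y)/(p(x)p(y))].
  (0,α): 0.01·ln(0.0597) = -0.0282
  (0,β): 0.13·ln(1.9969) = 0.0899
  (0,γ): 0.17·ln(2.1935) = 0.1335
  (1,α): 0.53·ln(1.4224) = 0.1868
  (1,β): 0.08·ln(0.5521) = -0.0475
  (1,γ): 0.08·ln(0.4638) = -0.0615
Sum = 0.273 nats.

0.273 nats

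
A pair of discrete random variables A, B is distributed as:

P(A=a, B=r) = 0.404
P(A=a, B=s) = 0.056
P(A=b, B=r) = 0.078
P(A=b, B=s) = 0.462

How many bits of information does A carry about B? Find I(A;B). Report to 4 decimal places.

0.4316 bits

Marginals: p(A) = (0.4600, 0.5400), p(B) = (0.4820, 0.5180).
I(A;B) = Σ p(x,y)·log₂[p(x,y)/(p(x)p(y))].
  (a,r): 0.404·log₂(1.8221) = 0.34971
  (a,s): 0.056·log₂(0.2350) = -0.11699
  (b,r): 0.078·log₂(0.2997) = -0.13560
  (b,s): 0.462·log₂(1.6517) = 0.33445
Sum = 0.4316 bits.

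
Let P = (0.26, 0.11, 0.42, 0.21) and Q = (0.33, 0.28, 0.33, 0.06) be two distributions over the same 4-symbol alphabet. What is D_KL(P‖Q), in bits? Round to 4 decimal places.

D(P‖Q) = Σ p·log₂(p/q).
  0.26·log₂(0.26/0.33) = -0.08943
  0.11·log₂(0.11/0.28) = -0.14827
  0.42·log₂(0.42/0.33) = 0.14613
  0.21·log₂(0.21/0.06) = 0.37954
D(P‖Q) = 0.2880 bits.

0.2880 bits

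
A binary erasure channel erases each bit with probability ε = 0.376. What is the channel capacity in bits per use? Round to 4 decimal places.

Binary erasure channel: capacity C = 1 − ε.
C = 1 − 0.376 = 0.6240 bits per channel use.

0.6240 bits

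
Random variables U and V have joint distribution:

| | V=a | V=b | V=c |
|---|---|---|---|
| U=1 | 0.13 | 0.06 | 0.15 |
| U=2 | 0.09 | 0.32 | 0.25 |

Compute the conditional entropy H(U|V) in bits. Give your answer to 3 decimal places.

0.836 bits

Marginals: p(U) = (0.3400, 0.6600), p(V) = (0.2200, 0.3800, 0.4000).
H(U|V) = Σ p(V) · H(U|V=·).
  V=a: p=0.2200, H(U|V=a) = 0.9760
  V=b: p=0.3800, H(U|V=b) = 0.6292
  V=c: p=0.4000, H(U|V=c) = 0.9544
Weighted sum = 0.836 bits.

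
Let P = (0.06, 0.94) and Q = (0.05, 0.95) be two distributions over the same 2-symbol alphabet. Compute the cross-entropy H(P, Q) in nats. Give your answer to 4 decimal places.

H(P,Q) = −Σ p·ln q.
  −0.06·ln(0.05) = 0.17974
  −0.94·ln(0.95) = 0.04822
H(P,Q) = 0.2280 nats.

0.2280 nats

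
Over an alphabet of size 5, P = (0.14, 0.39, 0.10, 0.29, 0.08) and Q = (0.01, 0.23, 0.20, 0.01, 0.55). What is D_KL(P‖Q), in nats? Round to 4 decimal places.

D(P‖Q) = Σ p·ln(p/q).
  0.14·ln(0.14/0.01) = 0.36947
  0.39·ln(0.39/0.23) = 0.20595
  0.10·ln(0.10/0.20) = -0.06931
  0.29·ln(0.29/0.01) = 0.97652
  0.08·ln(0.08/0.55) = -0.15423
D(P‖Q) = 1.3284 nats.

1.3284 nats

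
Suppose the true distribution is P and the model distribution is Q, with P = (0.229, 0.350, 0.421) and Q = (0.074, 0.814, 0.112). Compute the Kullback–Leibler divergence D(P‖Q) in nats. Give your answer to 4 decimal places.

0.5207 nats

D(P‖Q) = Σ p·ln(p/q).
  0.229·ln(0.229/0.074) = 0.25869
  0.350·ln(0.350/0.814) = -0.29541
  0.421·ln(0.421/0.112) = 0.55746
D(P‖Q) = 0.5207 nats.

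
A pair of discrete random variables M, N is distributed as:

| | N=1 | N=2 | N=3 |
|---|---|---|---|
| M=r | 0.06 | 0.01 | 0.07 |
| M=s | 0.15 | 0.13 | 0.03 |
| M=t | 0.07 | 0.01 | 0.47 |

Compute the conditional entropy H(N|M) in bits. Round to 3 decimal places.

0.975 bits

Marginals: p(M) = (0.1400, 0.3100, 0.5500), p(N) = (0.2800, 0.1500, 0.5700).
H(N|M) = Σ p(M) · H(N|M=·).
  M=r: p=0.1400, H(N|M=r) = 1.2958
  M=s: p=0.3100, H(N|M=s) = 1.3586
  M=t: p=0.5500, H(N|M=t) = 0.6774
Weighted sum = 0.975 bits.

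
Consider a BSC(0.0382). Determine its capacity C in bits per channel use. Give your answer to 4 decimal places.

Binary symmetric channel: C = 1 − h₂(ε) where h₂ is the binary entropy function.
h₂(0.0382) = −0.0382·log₂0.0382 − 0.9618·log₂0.9618 = 0.2340.
C = 1 − 0.2340 = 0.7660 bits per channel use.

0.7660 bits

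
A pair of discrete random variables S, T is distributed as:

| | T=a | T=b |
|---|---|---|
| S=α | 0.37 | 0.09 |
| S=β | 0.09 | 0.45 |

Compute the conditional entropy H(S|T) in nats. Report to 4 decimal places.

Marginals: p(S) = (0.4600, 0.5400), p(T) = (0.4600, 0.5400).
H(S|T) = Σ p(T) · H(S|T=·).
  T=a: p=0.4600, H(S|T=a) = 0.4943
  T=b: p=0.5400, H(S|T=b) = 0.4506
Weighted sum = 0.4707 nats.

0.4707 nats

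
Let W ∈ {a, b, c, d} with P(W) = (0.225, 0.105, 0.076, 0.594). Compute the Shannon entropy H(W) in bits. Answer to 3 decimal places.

1.555 bits

H(W) = −Σ p·log₂ p.
  −(0.225)·log₂(0.225) = 0.4842
  −(0.105)·log₂(0.105) = 0.3414
  −(0.076)·log₂(0.076) = 0.2826
  −(0.594)·log₂(0.594) = 0.4464
Sum: 0.4842 + 0.3414 + 0.2826 + 0.4464 = 1.555 bits.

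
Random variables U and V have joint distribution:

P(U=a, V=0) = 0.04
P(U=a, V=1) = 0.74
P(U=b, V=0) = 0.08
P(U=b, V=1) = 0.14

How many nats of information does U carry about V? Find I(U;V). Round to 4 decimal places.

0.0649 nats

Marginals: p(U) = (0.7800, 0.2200), p(V) = (0.1200, 0.8800).
I(U;V) = H(U) + H(V) − H(U,V).
H(U) = 0.5269, H(V) = 0.3669, H(U,V) = 0.8289.
I(U;V) = 0.5269 + 0.3669 − 0.8289 = 0.0649 nats.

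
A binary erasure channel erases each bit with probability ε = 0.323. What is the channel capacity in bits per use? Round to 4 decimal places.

Binary erasure channel: capacity C = 1 − ε.
C = 1 − 0.323 = 0.6770 bits per channel use.

0.6770 bits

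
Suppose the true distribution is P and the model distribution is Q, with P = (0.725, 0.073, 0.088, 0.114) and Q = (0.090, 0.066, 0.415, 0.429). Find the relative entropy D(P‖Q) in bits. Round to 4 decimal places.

D(P‖Q) = Σ p·log₂(p/q).
  0.725·log₂(0.725/0.090) = 2.18224
  0.073·log₂(0.073/0.066) = 0.01062
  0.088·log₂(0.088/0.415) = -0.19690
  0.114·log₂(0.114/0.429) = -0.21796
D(P‖Q) = 1.7780 bits.

1.7780 bits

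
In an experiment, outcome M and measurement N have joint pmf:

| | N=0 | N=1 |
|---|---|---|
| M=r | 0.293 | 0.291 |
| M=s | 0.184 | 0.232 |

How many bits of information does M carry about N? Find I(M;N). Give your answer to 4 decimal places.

Marginals: p(M) = (0.5840, 0.4160), p(N) = (0.4770, 0.5230).
I(M;N) = H(M) + H(N) − H(M,N).
H(M) = 0.9795, H(N) = 0.9985, H(M,N) = 1.9755.
I(M;N) = 0.9795 + 0.9985 − 1.9755 = 0.0025 bits.

0.0025 bits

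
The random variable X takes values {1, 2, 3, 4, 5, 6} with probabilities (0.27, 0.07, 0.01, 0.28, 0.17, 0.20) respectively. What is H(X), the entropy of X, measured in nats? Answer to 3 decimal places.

1.565 nats

H(X) = −Σ p·ln p.
  −(0.27)·ln(0.27) = 0.3535
  −(0.07)·ln(0.07) = 0.1861
  −(0.01)·ln(0.01) = 0.0461
  −(0.28)·ln(0.28) = 0.3564
  −(0.17)·ln(0.17) = 0.3012
  −(0.20)·ln(0.20) = 0.3219
Sum: 0.3535 + 0.1861 + 0.0461 + 0.3564 + 0.3012 + 0.3219 = 1.565 nats.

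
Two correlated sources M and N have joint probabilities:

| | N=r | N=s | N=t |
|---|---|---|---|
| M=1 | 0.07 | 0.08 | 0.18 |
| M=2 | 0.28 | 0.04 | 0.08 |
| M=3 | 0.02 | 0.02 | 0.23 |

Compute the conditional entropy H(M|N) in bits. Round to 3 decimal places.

Chain rule: H(M|N) = H(M,N) − H(N).
Marginals: p(M) = (0.3300, 0.4000, 0.2700), p(N) = (0.3700, 0.1400, 0.4900).
H(M,N) = 2.7103 bits; H(N) = 1.4321 bits.
H(M|N) = 2.7103 − 1.4321 = 1.278 bits.

1.278 bits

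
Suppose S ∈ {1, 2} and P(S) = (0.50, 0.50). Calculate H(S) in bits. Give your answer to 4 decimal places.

H(S) = −Σ p·log₂ p.
  −(0.50)·log₂(0.50) = 0.50000
  −(0.50)·log₂(0.50) = 0.50000
Sum: 0.50000 + 0.50000 = 1.0000 bits.

1.0000 bits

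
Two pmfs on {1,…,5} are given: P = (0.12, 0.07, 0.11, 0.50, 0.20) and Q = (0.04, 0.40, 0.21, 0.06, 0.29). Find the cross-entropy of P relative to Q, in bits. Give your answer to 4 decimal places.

3.2841 bits

H(P,Q) = −Σ p·log₂ q.
  −0.12·log₂(0.04) = 0.55726
  −0.07·log₂(0.40) = 0.09253
  −0.11·log₂(0.21) = 0.24767
  −0.50·log₂(0.06) = 2.02945
  −0.20·log₂(0.29) = 0.35718
H(P,Q) = 3.2841 bits.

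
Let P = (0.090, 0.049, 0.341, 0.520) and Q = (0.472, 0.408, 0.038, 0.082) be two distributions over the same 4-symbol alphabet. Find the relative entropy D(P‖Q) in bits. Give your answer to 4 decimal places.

2.1002 bits

D(P‖Q) = Σ p·log₂(p/q).
  0.090·log₂(0.090/0.472) = -0.21517
  0.049·log₂(0.049/0.408) = -0.14983
  0.341·log₂(0.341/0.038) = 1.07950
  0.520·log₂(0.520/0.082) = 1.38570
D(P‖Q) = 2.1002 bits.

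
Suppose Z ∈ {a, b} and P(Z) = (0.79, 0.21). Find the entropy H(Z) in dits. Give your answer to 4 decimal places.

H(Z) = −Σ p·log₁₀ p.
  −(0.79)·log₁₀(0.79) = 0.08087
  −(0.21)·log₁₀(0.21) = 0.14233
Sum: 0.08087 + 0.14233 = 0.2232 dits.

0.2232 dits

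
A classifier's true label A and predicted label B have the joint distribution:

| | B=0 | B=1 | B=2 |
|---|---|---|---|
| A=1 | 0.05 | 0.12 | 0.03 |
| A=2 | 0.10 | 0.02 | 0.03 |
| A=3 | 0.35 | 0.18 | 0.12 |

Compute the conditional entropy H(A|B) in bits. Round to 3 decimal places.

Marginals: p(A) = (0.2000, 0.1500, 0.6500), p(B) = (0.5000, 0.3200, 0.1800).
H(A|B) = Σ p(B) · H(A|B=·).
  B=0: p=0.5000, H(A|B=0) = 1.1568
  B=1: p=0.3200, H(A|B=1) = 1.2476
  B=2: p=0.1800, H(A|B=2) = 1.2516
Weighted sum = 1.203 bits.

1.203 bits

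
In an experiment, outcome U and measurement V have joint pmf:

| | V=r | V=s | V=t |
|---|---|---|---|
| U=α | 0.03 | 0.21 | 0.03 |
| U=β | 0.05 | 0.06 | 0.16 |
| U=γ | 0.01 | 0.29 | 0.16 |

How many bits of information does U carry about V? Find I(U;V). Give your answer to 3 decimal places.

0.180 bits

Marginals: p(U) = (0.2700, 0.2700, 0.4600), p(V) = (0.0900, 0.5600, 0.3500).
I(U;V) = H(U) + H(V) − H(U,V).
H(U) = 1.5354, H(V) = 1.3112, H(U,V) = 2.6664.
I(U;V) = 1.5354 + 1.3112 − 2.6664 = 0.180 bits.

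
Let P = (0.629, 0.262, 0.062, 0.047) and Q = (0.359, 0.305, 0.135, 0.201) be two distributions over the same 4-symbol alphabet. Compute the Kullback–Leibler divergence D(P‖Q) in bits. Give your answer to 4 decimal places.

D(P‖Q) = Σ p·log₂(p/q).
  0.629·log₂(0.629/0.359) = 0.50891
  0.262·log₂(0.262/0.305) = -0.05744
  0.062·log₂(0.062/0.135) = -0.06960
  0.047·log₂(0.047/0.201) = -0.09853
D(P‖Q) = 0.2833 bits.

0.2833 bits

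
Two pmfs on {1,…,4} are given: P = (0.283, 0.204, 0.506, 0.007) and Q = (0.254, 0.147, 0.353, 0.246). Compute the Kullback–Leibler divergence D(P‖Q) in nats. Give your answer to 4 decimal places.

0.2547 nats

D(P‖Q) = Σ p·ln(p/q).
  0.283·ln(0.283/0.254) = 0.03060
  0.204·ln(0.204/0.147) = 0.06685
  0.506·ln(0.506/0.353) = 0.18219
  0.007·ln(0.007/0.246) = -0.02492
D(P‖Q) = 0.2547 nats.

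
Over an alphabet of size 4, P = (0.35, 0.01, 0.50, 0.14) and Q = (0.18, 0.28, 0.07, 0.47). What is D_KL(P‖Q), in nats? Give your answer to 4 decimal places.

D(P‖Q) = Σ p·ln(p/q).
  0.35·ln(0.35/0.18) = 0.23274
  0.01·ln(0.01/0.28) = -0.03332
  0.50·ln(0.50/0.07) = 0.98306
  0.14·ln(0.14/0.47) = -0.16955
D(P‖Q) = 1.0129 nats.

1.0129 nats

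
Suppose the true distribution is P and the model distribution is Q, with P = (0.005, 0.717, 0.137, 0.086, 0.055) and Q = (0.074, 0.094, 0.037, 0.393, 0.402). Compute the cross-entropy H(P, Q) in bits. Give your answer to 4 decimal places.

H(P,Q) = −Σ p·log₂ q.
  −0.005·log₂(0.074) = 0.01878
  −0.717·log₂(0.094) = 2.44583
  −0.137·log₂(0.037) = 0.65162
  −0.086·log₂(0.393) = 0.11588
  −0.055·log₂(0.402) = 0.07231
H(P,Q) = 3.3044 bits.

3.3044 bits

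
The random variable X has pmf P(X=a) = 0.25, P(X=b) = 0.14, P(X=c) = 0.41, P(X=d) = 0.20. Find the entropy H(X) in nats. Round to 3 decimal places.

1.309 nats

H(X) = −Σ p·ln p.
  −(0.25)·ln(0.25) = 0.3466
  −(0.14)·ln(0.14) = 0.2753
  −(0.41)·ln(0.41) = 0.3656
  −(0.20)·ln(0.20) = 0.3219
Sum: 0.3466 + 0.2753 + 0.3656 + 0.3219 = 1.309 nats.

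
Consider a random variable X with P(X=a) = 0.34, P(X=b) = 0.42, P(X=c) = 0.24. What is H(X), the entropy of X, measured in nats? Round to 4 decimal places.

1.0737 nats

H(X) = −Σ p·ln p.
  −(0.34)·ln(0.34) = 0.36680
  −(0.42)·ln(0.42) = 0.36435
  −(0.24)·ln(0.24) = 0.34251
Sum: 0.36680 + 0.36435 + 0.34251 = 1.0737 nats.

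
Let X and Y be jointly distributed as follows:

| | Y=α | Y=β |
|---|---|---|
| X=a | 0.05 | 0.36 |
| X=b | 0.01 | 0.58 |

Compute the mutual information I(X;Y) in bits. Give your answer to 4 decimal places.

Marginals: p(X) = (0.4100, 0.5900), p(Y) = (0.0600, 0.9400).
I(X;Y) = Σ p(x,y)·log₂[p(x,y)/(p(x)p(y))].
  (a,α): 0.05·log₂(2.0325) = 0.05116
  (a,β): 0.36·log₂(0.9341) = -0.03541
  (b,α): 0.01·log₂(0.2825) = -0.01824
  (b,β): 0.58·log₂(1.0458) = 0.03747
Sum = 0.0350 bits.

0.0350 bits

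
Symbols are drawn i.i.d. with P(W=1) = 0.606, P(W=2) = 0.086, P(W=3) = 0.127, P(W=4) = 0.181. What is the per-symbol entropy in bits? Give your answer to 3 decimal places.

1.567 bits

H(W) = −Σ p·log₂ p.
  −(0.606)·log₂(0.606) = 0.4379
  −(0.086)·log₂(0.086) = 0.3044
  −(0.127)·log₂(0.127) = 0.3781
  −(0.181)·log₂(0.181) = 0.4463
Sum: 0.4379 + 0.3044 + 0.3781 + 0.4463 = 1.567 bits.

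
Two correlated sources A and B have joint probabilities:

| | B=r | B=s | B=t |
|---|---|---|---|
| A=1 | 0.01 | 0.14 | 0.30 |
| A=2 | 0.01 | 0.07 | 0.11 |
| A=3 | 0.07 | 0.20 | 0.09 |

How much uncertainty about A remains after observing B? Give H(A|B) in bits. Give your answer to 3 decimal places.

Marginals: p(A) = (0.4500, 0.1900, 0.3600), p(B) = (0.0900, 0.4100, 0.5000).
H(A|B) = Σ p(B) · H(A|B=·).
  B=r: p=0.0900, H(A|B=r) = 0.9864
  B=s: p=0.4100, H(A|B=s) = 1.4699
  B=t: p=0.5000, H(A|B=t) = 1.3681
Weighted sum = 1.375 bits.

1.375 bits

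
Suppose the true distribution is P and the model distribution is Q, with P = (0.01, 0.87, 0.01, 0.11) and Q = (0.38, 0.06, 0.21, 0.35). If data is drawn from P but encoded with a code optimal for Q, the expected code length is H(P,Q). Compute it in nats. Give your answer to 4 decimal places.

H(P,Q) = −Σ p·ln q.
  −0.01·ln(0.38) = 0.00968
  −0.87·ln(0.06) = 2.44767
  −0.01·ln(0.21) = 0.01561
  −0.11·ln(0.35) = 0.11548
H(P,Q) = 2.5884 nats.

2.5884 nats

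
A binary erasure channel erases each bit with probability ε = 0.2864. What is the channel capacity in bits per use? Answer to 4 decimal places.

0.7136 bits

Binary erasure channel: capacity C = 1 − ε.
C = 1 − 0.2864 = 0.7136 bits per channel use.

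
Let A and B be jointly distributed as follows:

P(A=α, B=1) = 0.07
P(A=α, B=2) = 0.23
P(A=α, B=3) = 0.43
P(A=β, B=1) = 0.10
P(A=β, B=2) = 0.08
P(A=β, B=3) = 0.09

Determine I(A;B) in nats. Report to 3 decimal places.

0.051 nats

Marginals: p(A) = (0.7300, 0.2700), p(B) = (0.1700, 0.3100, 0.5200).
I(A;B) = H(A) + H(B) − H(A,B).
H(A) = 0.5833, H(B) = 1.0043, H(A,B) = 1.5361.
I(A;B) = 0.5833 + 1.0043 − 1.5361 = 0.051 nats.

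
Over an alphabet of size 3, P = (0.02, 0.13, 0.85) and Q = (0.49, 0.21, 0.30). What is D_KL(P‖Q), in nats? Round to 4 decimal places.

0.7589 nats

D(P‖Q) = Σ p·ln(p/q).
  0.02·ln(0.02/0.49) = -0.06397
  0.13·ln(0.13/0.21) = -0.06234
  0.85·ln(0.85/0.30) = 0.88524
D(P‖Q) = 0.7589 nats.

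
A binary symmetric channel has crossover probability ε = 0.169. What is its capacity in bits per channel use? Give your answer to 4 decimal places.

0.3446 bits

Binary symmetric channel: C = 1 − h₂(ε) where h₂ is the binary entropy function.
h₂(0.169) = −0.169·log₂0.169 − 0.831·log₂0.831 = 0.6554.
C = 1 − 0.6554 = 0.3446 bits per channel use.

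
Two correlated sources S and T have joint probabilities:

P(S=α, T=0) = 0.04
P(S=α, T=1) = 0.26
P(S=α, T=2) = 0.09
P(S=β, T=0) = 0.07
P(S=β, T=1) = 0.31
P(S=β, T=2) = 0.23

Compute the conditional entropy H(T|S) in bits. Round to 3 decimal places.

Chain rule: H(T|S) = H(S,T) − H(S).
Marginals: p(S) = (0.3900, 0.6100), p(T) = (0.1100, 0.5700, 0.3200).
H(S,T) = 2.2837 bits; H(S) = 0.9648 bits.
H(T|S) = 2.2837 − 0.9648 = 1.319 bits.

1.319 bits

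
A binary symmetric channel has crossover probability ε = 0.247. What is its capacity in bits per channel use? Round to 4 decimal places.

Binary symmetric channel: C = 1 − h₂(ε) where h₂ is the binary entropy function.
h₂(0.247) = −0.247·log₂0.247 − 0.753·log₂0.753 = 0.8065.
C = 1 − 0.8065 = 0.1935 bits per channel use.

0.1935 bits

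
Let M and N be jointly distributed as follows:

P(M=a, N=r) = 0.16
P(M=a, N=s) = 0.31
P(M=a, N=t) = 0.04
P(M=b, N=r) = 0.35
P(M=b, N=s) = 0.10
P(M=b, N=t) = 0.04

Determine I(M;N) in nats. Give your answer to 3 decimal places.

0.092 nats

Marginals: p(M) = (0.5100, 0.4900), p(N) = (0.5100, 0.4100, 0.0800).
I(M;N) = Σ p(x,y)·ln[p(x,y)/(p(x)p(y))].
  (a,r): 0.16·ln(0.6151) = -0.0777
  (a,s): 0.31·ln(1.4825) = 0.1221
  (a,t): 0.04·ln(0.9804) = -0.0008
  (b,r): 0.35·ln(1.4006) = 0.1179
  (b,s): 0.10·ln(0.4978) = -0.0698
  (b,t): 0.04·ln(1.0204) = 0.0008
Sum = 0.092 nats.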